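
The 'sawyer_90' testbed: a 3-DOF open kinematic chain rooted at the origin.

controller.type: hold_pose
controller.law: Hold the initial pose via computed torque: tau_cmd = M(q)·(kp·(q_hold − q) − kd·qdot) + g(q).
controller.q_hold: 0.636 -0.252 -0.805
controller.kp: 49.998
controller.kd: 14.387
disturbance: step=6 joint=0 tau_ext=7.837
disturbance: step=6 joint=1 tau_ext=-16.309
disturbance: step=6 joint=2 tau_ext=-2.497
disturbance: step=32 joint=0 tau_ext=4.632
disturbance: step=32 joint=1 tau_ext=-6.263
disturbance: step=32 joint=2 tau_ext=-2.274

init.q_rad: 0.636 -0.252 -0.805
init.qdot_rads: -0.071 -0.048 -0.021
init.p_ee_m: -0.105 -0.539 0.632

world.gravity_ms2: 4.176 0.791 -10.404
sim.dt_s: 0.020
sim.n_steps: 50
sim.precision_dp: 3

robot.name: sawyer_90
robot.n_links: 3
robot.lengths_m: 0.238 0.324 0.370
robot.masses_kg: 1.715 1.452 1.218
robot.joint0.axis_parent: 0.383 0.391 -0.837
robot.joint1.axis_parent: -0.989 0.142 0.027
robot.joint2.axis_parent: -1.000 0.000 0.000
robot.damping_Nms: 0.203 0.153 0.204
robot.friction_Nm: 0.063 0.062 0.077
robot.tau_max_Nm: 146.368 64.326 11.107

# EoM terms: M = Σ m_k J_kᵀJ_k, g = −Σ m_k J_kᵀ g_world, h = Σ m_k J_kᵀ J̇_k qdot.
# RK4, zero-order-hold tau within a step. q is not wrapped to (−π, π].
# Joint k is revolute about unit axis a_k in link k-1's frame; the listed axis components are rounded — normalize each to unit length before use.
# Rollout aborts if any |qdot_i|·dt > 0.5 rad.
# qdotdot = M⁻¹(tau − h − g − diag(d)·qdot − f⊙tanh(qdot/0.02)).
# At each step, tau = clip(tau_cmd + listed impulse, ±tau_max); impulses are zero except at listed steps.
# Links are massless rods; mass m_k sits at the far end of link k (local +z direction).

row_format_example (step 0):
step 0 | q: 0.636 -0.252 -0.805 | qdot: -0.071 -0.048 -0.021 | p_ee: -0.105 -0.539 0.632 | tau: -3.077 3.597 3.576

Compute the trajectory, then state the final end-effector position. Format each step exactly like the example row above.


step 1 | q: 0.635 -0.253 -0.805 | qdot: -0.027 -0.022 -0.011 | p_ee: -0.105 -0.539 0.632 | tau: -3.093 3.546 3.538
step 2 | q: 0.635 -0.253 -0.805 | qdot: -0.005 -0.009 -0.005 | p_ee: -0.105 -0.539 0.632 | tau: -3.096 3.506 3.513
step 3 | q: 0.635 -0.253 -0.806 | qdot: 0.001 -0.004 -0.002 | p_ee: -0.105 -0.539 0.632 | tau: -3.088 3.479 3.498
step 4 | q: 0.635 -0.253 -0.806 | qdot: 0.002 -0.002 -0.000 | p_ee: -0.105 -0.539 0.632 | tau: -3.080 3.460 3.489
step 5 | q: 0.635 -0.253 -0.806 | qdot: 0.001 -0.000 0.000 | p_ee: -0.105 -0.539 0.632 | tau: -3.073 3.446 3.483
step 6 | q: 0.635 -0.253 -0.806 | qdot: 0.001 0.000 0.001 | p_ee: -0.105 -0.539 0.632 | tau: 4.769 -12.873 0.982
step 7 | q: 0.632 -0.265 -0.791 | qdot: -0.257 -1.202 1.421 | p_ee: -0.107 -0.541 0.631 | tau: -5.398 8.353 4.283
step 8 | q: 0.629 -0.285 -0.768 | qdot: -0.116 -0.754 0.871 | p_ee: -0.111 -0.544 0.631 | tau: -4.841 7.359 4.191
step 9 | q: 0.627 -0.297 -0.755 | qdot: -0.025 -0.436 0.485 | p_ee: -0.114 -0.546 0.631 | tau: -4.402 6.554 4.086
step 10 | q: 0.627 -0.303 -0.748 | qdot: 0.015 -0.223 0.225 | p_ee: -0.115 -0.547 0.630 | tau: -4.039 5.901 3.980
step 11 | q: 0.628 -0.306 -0.745 | qdot: 0.024 -0.083 0.054 | p_ee: -0.116 -0.547 0.630 | tau: -3.742 5.376 3.884
step 12 | q: 0.628 -0.307 -0.745 | qdot: 0.017 -0.004 -0.031 | p_ee: -0.116 -0.548 0.629 | tau: -3.513 4.960 3.780
step 13 | q: 0.628 -0.307 -0.746 | qdot: 0.001 0.026 -0.043 | p_ee: -0.116 -0.548 0.629 | tau: -3.346 4.654 3.672
step 14 | q: 0.628 -0.306 -0.747 | qdot: -0.006 0.047 -0.047 | p_ee: -0.116 -0.548 0.629 | tau: -3.230 4.423 3.586
step 15 | q: 0.628 -0.305 -0.748 | qdot: -0.007 0.062 -0.048 | p_ee: -0.116 -0.547 0.629 | tau: -3.147 4.241 3.519
step 16 | q: 0.628 -0.304 -0.749 | qdot: -0.008 0.072 -0.048 | p_ee: -0.115 -0.547 0.630 | tau: -3.085 4.099 3.467
step 17 | q: 0.628 -0.302 -0.749 | qdot: -0.008 0.078 -0.047 | p_ee: -0.115 -0.547 0.630 | tau: -3.041 3.987 3.426
step 18 | q: 0.628 -0.300 -0.750 | qdot: -0.007 0.081 -0.045 | p_ee: -0.114 -0.546 0.630 | tau: -3.009 3.899 3.396
step 19 | q: 0.627 -0.299 -0.751 | qdot: -0.007 0.081 -0.044 | p_ee: -0.114 -0.546 0.631 | tau: -2.987 3.830 3.373
step 20 | q: 0.627 -0.297 -0.752 | qdot: -0.007 0.080 -0.042 | p_ee: -0.113 -0.546 0.631 | tau: -2.973 3.777 3.356
step 21 | q: 0.627 -0.296 -0.753 | qdot: -0.007 0.078 -0.040 | p_ee: -0.113 -0.545 0.632 | tau: -2.964 3.736 3.343
step 22 | q: 0.627 -0.294 -0.754 | qdot: -0.006 0.075 -0.038 | p_ee: -0.112 -0.545 0.632 | tau: -2.959 3.705 3.335
step 23 | q: 0.627 -0.293 -0.754 | qdot: -0.006 0.071 -0.037 | p_ee: -0.112 -0.545 0.633 | tau: -2.957 3.681 3.329
step 24 | q: 0.627 -0.291 -0.755 | qdot: -0.006 0.067 -0.035 | p_ee: -0.111 -0.544 0.633 | tau: -2.958 3.662 3.326
step 25 | q: 0.627 -0.290 -0.756 | qdot: -0.006 0.063 -0.034 | p_ee: -0.111 -0.544 0.633 | tau: -2.960 3.649 3.324
step 26 | q: 0.626 -0.289 -0.757 | qdot: -0.005 0.059 -0.032 | p_ee: -0.111 -0.544 0.634 | tau: -2.963 3.639 3.324
step 27 | q: 0.626 -0.288 -0.757 | qdot: -0.005 0.055 -0.031 | p_ee: -0.110 -0.543 0.634 | tau: -2.967 3.631 3.324
step 28 | q: 0.626 -0.287 -0.758 | qdot: -0.005 0.051 -0.030 | p_ee: -0.110 -0.543 0.634 | tau: -2.972 3.626 3.326
step 29 | q: 0.626 -0.286 -0.758 | qdot: -0.005 0.048 -0.029 | p_ee: -0.109 -0.543 0.635 | tau: -2.977 3.623 3.328
step 30 | q: 0.626 -0.285 -0.759 | qdot: -0.005 0.044 -0.029 | p_ee: -0.109 -0.543 0.635 | tau: -2.981 3.620 3.330
step 31 | q: 0.626 -0.284 -0.759 | qdot: -0.004 0.041 -0.028 | p_ee: -0.109 -0.543 0.635 | tau: -2.986 3.619 3.333
step 32 | q: 0.626 -0.283 -0.760 | qdot: -0.004 0.038 -0.027 | p_ee: -0.109 -0.542 0.635 | tau: 1.641 -2.645 1.061
step 33 | q: 0.630 -0.282 -0.761 | qdot: 0.393 0.037 -0.025 | p_ee: -0.109 -0.543 0.635 | tau: -4.340 5.465 4.010
step 34 | q: 0.636 -0.282 -0.761 | qdot: 0.240 0.016 -0.021 | p_ee: -0.110 -0.544 0.634 | tau: -3.984 5.008 3.851
step 35 | q: 0.640 -0.282 -0.761 | qdot: 0.134 0.008 -0.022 | p_ee: -0.111 -0.544 0.633 | tau: -3.714 4.651 3.728
step 36 | q: 0.642 -0.281 -0.762 | qdot: 0.061 0.006 -0.025 | p_ee: -0.112 -0.544 0.633 | tau: -3.508 4.374 3.633
step 37 | q: 0.643 -0.281 -0.762 | qdot: 0.012 0.007 -0.027 | p_ee: -0.112 -0.545 0.632 | tau: -3.354 4.160 3.559
step 38 | q: 0.643 -0.281 -0.763 | qdot: -0.008 0.015 -0.029 | p_ee: -0.112 -0.545 0.632 | tau: -3.254 4.000 3.502
step 39 | q: 0.642 -0.281 -0.764 | qdot: -0.015 0.023 -0.029 | p_ee: -0.112 -0.544 0.632 | tau: -3.189 3.880 3.457
step 40 | q: 0.642 -0.280 -0.764 | qdot: -0.018 0.029 -0.027 | p_ee: -0.111 -0.544 0.632 | tau: -3.143 3.789 3.423
step 41 | q: 0.642 -0.280 -0.765 | qdot: -0.019 0.032 -0.026 | p_ee: -0.111 -0.544 0.633 | tau: -3.110 3.719 3.397
step 42 | q: 0.641 -0.279 -0.765 | qdot: -0.020 0.035 -0.025 | p_ee: -0.111 -0.544 0.633 | tau: -3.086 3.666 3.378
step 43 | q: 0.641 -0.278 -0.766 | qdot: -0.020 0.036 -0.024 | p_ee: -0.111 -0.544 0.633 | tau: -3.069 3.624 3.363
step 44 | q: 0.640 -0.278 -0.766 | qdot: -0.019 0.036 -0.023 | p_ee: -0.110 -0.544 0.633 | tau: -3.058 3.593 3.353
step 45 | q: 0.640 -0.277 -0.767 | qdot: -0.018 0.036 -0.022 | p_ee: -0.110 -0.543 0.633 | tau: -3.050 3.569 3.346
step 46 | q: 0.640 -0.276 -0.767 | qdot: -0.018 0.035 -0.022 | p_ee: -0.110 -0.543 0.634 | tau: -3.045 3.551 3.341
step 47 | q: 0.639 -0.275 -0.767 | qdot: -0.017 0.033 -0.021 | p_ee: -0.109 -0.543 0.634 | tau: -3.042 3.537 3.338
step 48 | q: 0.639 -0.275 -0.768 | qdot: -0.017 0.032 -0.021 | p_ee: -0.109 -0.543 0.634 | tau: -3.041 3.527 3.337
step 49 | q: 0.639 -0.274 -0.768 | qdot: -0.016 0.030 -0.021 | p_ee: -0.109 -0.543 0.634 | tau: -3.040 3.520 3.336
step 50 | q: 0.638 -0.274 -0.769 | qdot: -0.015 0.028 -0.020 | p_ee: -0.109 -0.542 0.634
final p_ee position (m): -0.109 -0.542 0.634


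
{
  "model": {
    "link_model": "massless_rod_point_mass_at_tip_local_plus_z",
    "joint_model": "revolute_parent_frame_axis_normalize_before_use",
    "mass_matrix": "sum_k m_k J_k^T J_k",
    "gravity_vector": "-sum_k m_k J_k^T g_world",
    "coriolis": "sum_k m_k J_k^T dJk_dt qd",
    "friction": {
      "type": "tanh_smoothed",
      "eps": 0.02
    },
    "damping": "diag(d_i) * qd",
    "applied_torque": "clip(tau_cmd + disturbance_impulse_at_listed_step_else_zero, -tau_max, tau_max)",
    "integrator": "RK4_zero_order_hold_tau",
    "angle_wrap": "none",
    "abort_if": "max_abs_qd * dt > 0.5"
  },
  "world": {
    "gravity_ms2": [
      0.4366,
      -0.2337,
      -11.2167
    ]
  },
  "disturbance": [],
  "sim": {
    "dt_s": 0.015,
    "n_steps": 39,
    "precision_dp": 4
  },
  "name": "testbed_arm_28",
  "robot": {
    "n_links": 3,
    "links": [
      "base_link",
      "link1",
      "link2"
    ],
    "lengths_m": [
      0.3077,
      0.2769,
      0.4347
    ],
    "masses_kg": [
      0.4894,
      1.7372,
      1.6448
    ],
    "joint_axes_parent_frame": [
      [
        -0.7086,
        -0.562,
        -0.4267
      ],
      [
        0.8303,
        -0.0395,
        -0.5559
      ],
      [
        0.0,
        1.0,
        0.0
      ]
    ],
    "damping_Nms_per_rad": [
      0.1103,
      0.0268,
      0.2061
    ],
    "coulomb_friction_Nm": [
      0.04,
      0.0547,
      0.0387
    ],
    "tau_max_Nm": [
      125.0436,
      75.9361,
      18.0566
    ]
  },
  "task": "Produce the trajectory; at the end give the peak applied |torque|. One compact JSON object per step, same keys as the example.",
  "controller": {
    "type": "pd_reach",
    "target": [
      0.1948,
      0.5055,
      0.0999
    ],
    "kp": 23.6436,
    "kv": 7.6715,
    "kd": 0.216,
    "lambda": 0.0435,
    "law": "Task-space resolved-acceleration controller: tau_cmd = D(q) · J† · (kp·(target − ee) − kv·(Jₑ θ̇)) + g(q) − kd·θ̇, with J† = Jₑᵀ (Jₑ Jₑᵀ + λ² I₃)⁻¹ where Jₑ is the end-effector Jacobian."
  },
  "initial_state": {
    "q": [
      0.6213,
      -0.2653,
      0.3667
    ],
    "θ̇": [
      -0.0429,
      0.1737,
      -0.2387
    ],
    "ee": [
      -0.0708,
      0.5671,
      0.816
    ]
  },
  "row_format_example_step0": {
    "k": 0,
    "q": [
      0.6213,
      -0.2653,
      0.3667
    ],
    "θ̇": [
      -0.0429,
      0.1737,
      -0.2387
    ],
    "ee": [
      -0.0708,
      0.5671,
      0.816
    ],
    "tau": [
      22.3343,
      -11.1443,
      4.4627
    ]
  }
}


{"k":1,"q":[0.6294,-0.2556,0.3731],"\u03b8\u0307":[1.1165,1.1008,1.0886],"ee":[-0.0717,0.5664,0.8162],"tau":[21.0802,-9.8239,3.6474]}
{"k":2,"q":[0.6542,-0.2329,0.3988],"\u03b8\u0307":[2.1793,1.9061,2.3305],"ee":[-0.0709,0.5668,0.8141],"tau":[20.4193,-8.7789,2.9537]}
{"k":3,"q":[0.6943,-0.1992,0.4426],"\u03b8\u0307":[3.1472,2.5584,3.5169],"ee":[-0.0688,0.5678,0.8095],"tau":[17.4889,-7.2388,2.3998]}
{"k":4,"q":[0.7473,-0.1577,0.503],"\u03b8\u0307":[3.9111,2.9421,4.5272],"ee":[-0.0659,0.569,0.8018],"tau":[11.6392,-5.0618,1.9934]}
{"k":5,"q":[0.8096,-0.113,0.5763],"\u03b8\u0307":[4.3854,3.0067,5.2234],"ee":[-0.0626,0.5699,0.7908],"tau":[4.6446,-2.7439,1.7034]}
{"k":6,"q":[0.877,-0.0693,0.6573],"\u03b8\u0307":[4.5942,2.8265,5.5798],"ee":[-0.0591,0.5704,0.7765],"tau":[-1.7921,-0.7195,1.4782]}
{"k":7,"q":[0.946,-0.0293,0.7417],"\u03b8\u0307":[4.621,2.5169,5.6655],"ee":[-0.0555,0.5705,0.7593],"tau":[-7.0532,0.8879,1.2761]}
{"k":8,"q":[1.0147,0.0058,0.8259],"\u03b8\u0307":[4.5435,2.1639,5.5703],"ee":[-0.0519,0.5705,0.7397],"tau":[-11.1594,2.1217,1.076]}
{"k":9,"q":[1.0818,0.0355,0.9079],"\u03b8\u0307":[4.4136,1.8144,5.3672],"ee":[-0.0481,0.5704,0.7183],"tau":[-14.3162,3.0633,0.8728]}
{"k":10,"q":[1.1468,0.0602,0.9864],"\u03b8\u0307":[4.2613,1.4889,5.1056],"ee":[-0.0442,0.5703,0.6956],"tau":[-16.7327,3.7843,0.6694]}
{"k":11,"q":[1.2095,0.0802,1.0608],"\u03b8\u0307":[4.1027,1.1941,4.816],"ee":[-0.04,0.5704,0.6721],"tau":[-18.5777,4.3385,0.472]}
{"k":12,"q":[1.2698,0.0961,1.1307],"\u03b8\u0307":[3.9459,0.9303,4.5171],"ee":[-0.0355,0.5705,0.6481],"tau":[-19.9792,4.7644,0.2868]}
{"k":13,"q":[1.3278,0.1082,1.1962],"\u03b8\u0307":[3.7948,0.6954,4.2194],"ee":[-0.0308,0.5706,0.624],"tau":[-21.0331,5.0893,0.119]}
{"k":14,"q":[1.3836,0.1171,1.2572],"\u03b8\u0307":[3.6511,0.4866,3.9292],"ee":[-0.0257,0.5709,0.6001],"tau":[-21.8115,5.3329,-0.0278]}
{"k":15,"q":[1.4373,0.1229,1.314],"\u03b8\u0307":[3.5151,0.3015,3.65],"ee":[-0.0203,0.5712,0.5764],"tau":[-22.3696,5.5098,-0.1513]}
{"k":16,"q":[1.489,0.1262,1.3668],"\u03b8\u0307":[3.3867,0.1376,3.3836],"ee":[-0.0146,0.5715,0.5532],"tau":[-22.7499,5.6311,-0.2503]}
{"k":17,"q":[1.5389,0.1272,1.4156],"\u03b8\u0307":[3.2658,-0.0064,3.1311],"ee":[-0.0087,0.5718,0.5305],"tau":[-22.9861,5.7037,-0.3249]}
{"k":18,"q":[1.587,0.1261,1.4608],"\u03b8\u0307":[3.1531,-0.129,2.894],"ee":[-0.0025,0.572,0.5085],"tau":[-23.1051,5.7244,-0.3763]}
{"k":19,"q":[1.6335,0.1234,1.5025],"\u03b8\u0307":[3.0466,-0.2352,2.671],"ee":[0.0038,0.5722,0.4873],"tau":[-23.1286,5.7101,-0.4057]}
{"k":20,"q":[1.6785,0.1191,1.5409],"\u03b8\u0307":[2.9455,-0.3263,2.4619],"ee":[0.0102,0.5722,0.4667],"tau":[-23.0742,5.6664,-0.4148]}
{"k":21,"q":[1.7219,0.1136,1.5764],"\u03b8\u0307":[2.8494,-0.4034,2.2664],"ee":[0.0167,0.5722,0.447],"tau":[-22.9563,5.5971,-0.4056]}
{"k":22,"q":[1.764,0.1071,1.609],"\u03b8\u0307":[2.7579,-0.4675,2.0841],"ee":[0.0233,0.5721,0.4281],"tau":[-22.787,5.5055,-0.3803]}
{"k":23,"q":[1.8047,0.0997,1.639],"\u03b8\u0307":[2.6706,-0.5194,1.9147],"ee":[0.0299,0.5719,0.4099],"tau":[-22.5764,5.3947,-0.3409]}
{"k":24,"q":[1.8441,0.0916,1.6665],"\u03b8\u0307":[2.5872,-0.56,1.7576],"ee":[0.0365,0.5716,0.3926],"tau":[-22.3326,5.2671,-0.2897]}
{"k":25,"q":[1.8823,0.0829,1.6918],"\u03b8\u0307":[2.5071,-0.5904,1.6123],"ee":[0.0431,0.5711,0.3761],"tau":[-22.0626,5.125,-0.2289]}
{"k":26,"q":[1.9194,0.0739,1.715],"\u03b8\u0307":[2.4301,-0.6114,1.4783],"ee":[0.0495,0.5706,0.3603],"tau":[-21.7722,4.9705,-0.1603]}
{"k":27,"q":[1.9553,0.0646,1.7362],"\u03b8\u0307":[2.3558,-0.624,1.3549],"ee":[0.056,0.57,0.3453],"tau":[-21.4661,4.8055,-0.0859]}
{"k":28,"q":[1.9901,0.0552,1.7557],"\u03b8\u0307":[2.284,-0.6292,1.2417],"ee":[0.0623,0.5693,0.331],"tau":[-21.1482,4.6316,-0.0072]}
{"k":29,"q":[2.0238,0.0458,1.7735],"\u03b8\u0307":[2.2143,-0.6278,1.138],"ee":[0.0685,0.5685,0.3175],"tau":[-20.8216,4.4504,0.0741]}
{"k":30,"q":[2.0565,0.0364,1.7899],"\u03b8\u0307":[2.1464,-0.6208,1.0431],"ee":[0.0745,0.5676,0.3046],"tau":[-20.4891,4.2633,0.1567]}
{"k":31,"q":[2.0882,0.0272,1.8049],"\u03b8\u0307":[2.08,-0.6091,0.9566],"ee":[0.0804,0.5667,0.2923],"tau":[-20.1526,4.0715,0.2396]}
{"k":32,"q":[2.1189,0.0181,1.8186],"\u03b8\u0307":[2.0151,-0.5935,0.8778],"ee":[0.0862,0.5657,0.2807],"tau":[-19.814,3.8763,0.3216]}
{"k":33,"q":[2.1487,0.0094,1.8312],"\u03b8\u0307":[1.9513,-0.5748,0.8061],"ee":[0.0917,0.5646,0.2696],"tau":[-19.4745,3.6787,0.402]}
{"k":34,"q":[2.1775,0.0009,1.8429],"\u03b8\u0307":[1.8885,-0.5536,0.741],"ee":[0.0972,0.5635,0.2592],"tau":[-19.1354,3.4798,0.48]}
{"k":35,"q":[2.2054,-0.0073,1.8535],"\u03b8\u0307":[1.8266,-0.5307,0.6819],"ee":[0.1024,0.5624,0.2492],"tau":[-18.7975,3.2805,0.5552]}
{"k":36,"q":[2.2323,-0.015,1.8633],"\u03b8\u0307":[1.7654,-0.5065,0.6283],"ee":[0.1074,0.5612,0.2398],"tau":[-18.4616,3.0816,0.6271]}
{"k":37,"q":[2.2583,-0.0225,1.8724],"\u03b8\u0307":[1.7049,-0.4817,0.5798],"ee":[0.1123,0.5599,0.2309],"tau":[-18.1283,2.8839,0.6953]}
{"k":38,"q":[2.2835,-0.0295,1.8808],"\u03b8\u0307":[1.6449,-0.4567,0.5359],"ee":[0.117,0.5587,0.2225],"tau":[-17.7982,2.6881,0.7596]}
{"k":39,"q":[2.3077,-0.0362,1.8885],"\u03b8\u0307":[1.5856,-0.4317,0.4961],"ee":[0.1215,0.5574,0.2144]}
{"summary": "max |tau| (N\u00b7m): 23.1286"}


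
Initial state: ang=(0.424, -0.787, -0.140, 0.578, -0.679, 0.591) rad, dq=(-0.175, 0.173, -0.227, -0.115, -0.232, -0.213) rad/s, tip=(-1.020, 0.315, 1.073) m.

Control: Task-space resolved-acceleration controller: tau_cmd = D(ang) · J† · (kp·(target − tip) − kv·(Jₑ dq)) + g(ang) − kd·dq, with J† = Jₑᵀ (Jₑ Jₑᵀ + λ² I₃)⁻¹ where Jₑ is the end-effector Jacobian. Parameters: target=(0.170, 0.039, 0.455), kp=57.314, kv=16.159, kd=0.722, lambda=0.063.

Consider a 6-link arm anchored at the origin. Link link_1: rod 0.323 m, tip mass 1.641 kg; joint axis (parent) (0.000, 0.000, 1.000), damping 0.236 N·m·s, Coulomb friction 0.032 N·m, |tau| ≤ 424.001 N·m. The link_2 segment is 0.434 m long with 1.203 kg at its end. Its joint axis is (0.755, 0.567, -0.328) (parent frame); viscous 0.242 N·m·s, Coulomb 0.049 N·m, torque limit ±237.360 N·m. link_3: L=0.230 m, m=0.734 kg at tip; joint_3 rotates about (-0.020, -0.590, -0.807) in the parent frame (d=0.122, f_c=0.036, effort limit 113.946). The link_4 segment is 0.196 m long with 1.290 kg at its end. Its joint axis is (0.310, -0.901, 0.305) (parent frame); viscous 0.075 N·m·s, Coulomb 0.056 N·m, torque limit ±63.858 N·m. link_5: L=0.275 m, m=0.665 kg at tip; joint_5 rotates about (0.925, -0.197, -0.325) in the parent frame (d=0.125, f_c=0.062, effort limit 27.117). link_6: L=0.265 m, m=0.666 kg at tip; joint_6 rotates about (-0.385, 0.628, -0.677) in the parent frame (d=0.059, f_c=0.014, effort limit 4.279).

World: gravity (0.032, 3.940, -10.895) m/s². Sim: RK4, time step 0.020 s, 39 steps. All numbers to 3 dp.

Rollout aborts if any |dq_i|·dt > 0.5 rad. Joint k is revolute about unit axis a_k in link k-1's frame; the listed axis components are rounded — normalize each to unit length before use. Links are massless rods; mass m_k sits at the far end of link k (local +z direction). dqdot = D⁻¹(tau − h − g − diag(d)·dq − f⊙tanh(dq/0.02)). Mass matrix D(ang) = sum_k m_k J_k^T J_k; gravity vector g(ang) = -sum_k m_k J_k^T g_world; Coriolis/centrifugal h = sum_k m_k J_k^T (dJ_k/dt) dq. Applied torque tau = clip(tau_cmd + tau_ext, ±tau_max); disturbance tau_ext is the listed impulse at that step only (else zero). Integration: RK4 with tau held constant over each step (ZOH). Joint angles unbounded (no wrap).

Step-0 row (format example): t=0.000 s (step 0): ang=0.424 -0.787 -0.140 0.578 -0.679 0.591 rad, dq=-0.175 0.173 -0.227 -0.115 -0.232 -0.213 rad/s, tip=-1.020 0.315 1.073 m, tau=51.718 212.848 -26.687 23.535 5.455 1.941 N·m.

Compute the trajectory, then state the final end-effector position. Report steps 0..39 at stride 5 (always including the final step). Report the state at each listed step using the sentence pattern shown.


t=0.100 s (step 5): ang=0.517 -0.398 0.019 0.802 -1.383 0.560 rad, dq=2.743 4.515 1.744 1.927 -7.884 0.700 rad/s, tip=-0.781 0.268 1.021 m, tau=6.098 -13.926 2.649 2.034 3.413 -1.305 N·m.
t=0.200 s (step 10): ang=0.943 -0.050 0.287 0.935 -2.000 0.623 rad, dq=4.543 2.373 2.439 2.697 -4.821 0.279 rad/s, tip=-0.480 0.179 0.933 m, tau=-3.467 -9.971 -0.697 -3.702 4.911 -0.164 N·m.
t=0.300 s (step 15): ang=1.341 0.100 0.353 1.256 -2.455 0.591 rad, dq=3.136 0.950 -1.246 2.728 -4.330 -0.993 rad/s, tip=-0.299 0.144 0.825 m, tau=1.799 6.268 -5.956 -5.438 5.312 0.716 N·m.
t=0.400 s (step 20): ang=1.559 0.242 0.157 1.275 -2.781 0.515 rad, dq=4.870 2.614 2.459 -4.230 -1.493 0.461 rad/s, tip=-0.170 0.144 0.741 m, tau=-2.862 -10.643 -4.402 -1.595 5.401 -0.986 N·m.
t=0.500 s (step 25): ang=1.631 0.409 0.015 1.065 -2.950 0.506 rad, dq=0.646 1.145 -0.973 -1.458 -1.602 -0.063 rad/s, tip=-0.059 0.121 0.672 m, tau=-3.887 -27.693 5.075 -1.885 5.704 -0.494 N·m.
t=0.600 s (step 30): ang=1.704 0.476 -0.056 0.970 -3.104 0.493 rad, dq=0.816 0.208 -0.530 -0.593 -1.461 -0.154 rad/s, tip=0.018 0.101 0.619 m, tau=-3.540 -28.409 5.020 -2.876 5.203 -0.564 N·m.
t=0.700 s (step 35): ang=1.800 0.452 -0.096 0.928 -3.244 0.473 rad, dq=1.112 -0.661 -0.317 -0.278 -1.353 -0.280 rad/s, tip=0.070 0.089 0.584 m, tau=-3.812 -24.125 4.454 -3.046 4.167 -0.496 N·m.
t=0.780 s (step 39): ang=1.885 0.394 -0.123 0.912 -3.341 0.444 rad, dq=0.843 -0.555 -0.413 -0.127 -0.964 -0.407 rad/s, tip=0.099 0.086 0.571 m.
final tip position (m): 0.099 0.086 0.571


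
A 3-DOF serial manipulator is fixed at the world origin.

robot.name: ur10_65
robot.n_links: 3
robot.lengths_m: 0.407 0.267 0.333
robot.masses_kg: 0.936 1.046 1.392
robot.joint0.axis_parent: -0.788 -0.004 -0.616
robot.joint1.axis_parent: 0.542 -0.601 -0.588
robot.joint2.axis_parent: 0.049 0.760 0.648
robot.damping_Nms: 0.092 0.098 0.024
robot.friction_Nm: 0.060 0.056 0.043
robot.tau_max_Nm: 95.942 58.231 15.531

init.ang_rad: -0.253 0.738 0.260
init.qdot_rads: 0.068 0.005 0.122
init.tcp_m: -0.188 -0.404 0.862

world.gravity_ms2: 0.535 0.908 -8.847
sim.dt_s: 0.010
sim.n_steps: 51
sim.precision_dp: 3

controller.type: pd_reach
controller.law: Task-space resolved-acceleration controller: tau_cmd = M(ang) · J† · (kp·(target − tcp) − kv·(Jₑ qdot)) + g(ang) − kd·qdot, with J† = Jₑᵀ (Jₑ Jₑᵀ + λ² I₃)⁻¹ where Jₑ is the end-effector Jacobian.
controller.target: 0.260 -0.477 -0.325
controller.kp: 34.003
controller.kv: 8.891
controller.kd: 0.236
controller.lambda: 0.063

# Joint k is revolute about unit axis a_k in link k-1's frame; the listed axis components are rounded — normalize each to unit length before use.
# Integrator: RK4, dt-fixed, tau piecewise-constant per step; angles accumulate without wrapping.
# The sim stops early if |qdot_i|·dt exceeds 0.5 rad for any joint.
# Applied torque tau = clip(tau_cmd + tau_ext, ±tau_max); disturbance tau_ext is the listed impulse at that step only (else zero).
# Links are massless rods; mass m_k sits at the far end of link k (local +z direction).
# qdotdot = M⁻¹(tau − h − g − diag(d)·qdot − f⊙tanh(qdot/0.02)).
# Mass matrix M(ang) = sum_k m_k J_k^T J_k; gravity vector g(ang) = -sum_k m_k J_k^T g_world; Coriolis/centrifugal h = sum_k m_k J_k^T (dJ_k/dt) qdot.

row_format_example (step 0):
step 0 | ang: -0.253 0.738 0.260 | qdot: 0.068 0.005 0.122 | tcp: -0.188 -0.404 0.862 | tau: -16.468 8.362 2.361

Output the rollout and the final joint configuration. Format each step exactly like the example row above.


step 1 | ang: -0.251 0.744 0.272 | qdot: 0.242 1.135 2.346 | tcp: -0.187 -0.404 0.861 | tau: -13.539 7.355 1.683
step 2 | ang: -0.248 0.760 0.305 | qdot: 0.365 2.077 4.148 | tcp: -0.187 -0.406 0.859 | tau: -11.043 6.503 1.161
step 3 | ang: -0.244 0.785 0.354 | qdot: 0.440 2.877 5.633 | tcp: -0.185 -0.409 0.855 | tau: -9.103 5.744 0.770
step 4 | ang: -0.240 0.817 0.416 | qdot: 0.467 3.559 6.856 | tcp: -0.184 -0.412 0.849 | tau: -7.792 5.022 0.487
step 5 | ang: -0.235 0.855 0.490 | qdot: 0.445 4.139 7.848 | tcp: -0.183 -0.416 0.842 | tau: -7.095 4.301 0.294
step 6 | ang: -0.231 0.899 0.572 | qdot: 0.375 4.626 8.628 | tcp: -0.181 -0.421 0.834 | tau: -6.909 3.560 0.168
step 7 | ang: -0.228 0.947 0.661 | qdot: 0.257 5.030 9.215 | tcp: -0.179 -0.425 0.824 | tau: -7.081 2.798 0.089
step 8 | ang: -0.226 0.999 0.756 | qdot: 0.096 5.361 9.633 | tcp: -0.178 -0.430 0.813 | tau: -7.456 2.023 0.038
step 9 | ang: -0.226 1.054 0.853 | qdot: -0.102 5.631 9.908 | tcp: -0.176 -0.435 0.801 | tau: -7.903 1.249 0.002
step 10 | ang: -0.228 1.112 0.953 | qdot: -0.331 5.850 10.064 | tcp: -0.174 -0.439 0.788 | tau: -8.326 0.488 -0.030
step 11 | ang: -0.233 1.171 1.054 | qdot: -0.585 6.028 10.124 | tcp: -0.172 -0.444 0.773 | tau: -8.656 -0.247 -0.059
step 12 | ang: -0.240 1.232 1.155 | qdot: -0.859 6.169 10.104 | tcp: -0.170 -0.449 0.758 | tau: -8.858 -0.945 -0.087
step 13 | ang: -0.250 1.294 1.256 | qdot: -1.145 6.280 10.019 | tcp: -0.168 -0.454 0.742 | tau: -8.916 -1.601 -0.108
step 14 | ang: -0.263 1.357 1.355 | qdot: -1.441 6.362 9.877 | tcp: -0.166 -0.460 0.725 | tau: -8.825 -2.208 -0.121
step 15 | ang: -0.279 1.421 1.453 | qdot: -1.739 6.417 9.683 | tcp: -0.164 -0.466 0.708 | tau: -8.586 -2.763 -0.118
step 16 | ang: -0.298 1.485 1.548 | qdot: -2.037 6.444 9.439 | tcp: -0.163 -0.472 0.691 | tau: -8.203 -3.260 -0.095
step 17 | ang: -0.320 1.550 1.641 | qdot: -2.327 6.441 9.143 | tcp: -0.161 -0.478 0.673 | tau: -7.682 -3.698 -0.047
step 18 | ang: -0.344 1.614 1.731 | qdot: -2.605 6.405 8.795 | tcp: -0.159 -0.486 0.654 | tau: -7.028 -4.071 0.030
step 19 | ang: -0.372 1.678 1.817 | qdot: -2.865 6.336 8.391 | tcp: -0.157 -0.493 0.636 | tau: -6.243 -4.378 0.138
step 20 | ang: -0.401 1.741 1.898 | qdot: -3.103 6.229 7.930 | tcp: -0.155 -0.501 0.617 | tau: -5.332 -4.614 0.281
step 21 | ang: -0.434 1.802 1.975 | qdot: -3.313 6.083 7.410 | tcp: -0.153 -0.510 0.597 | tau: -4.300 -4.777 0.458
step 22 | ang: -0.468 1.862 2.046 | qdot: -3.490 5.898 6.833 | tcp: -0.150 -0.520 0.578 | tau: -3.155 -4.863 0.669
step 23 | ang: -0.503 1.920 2.112 | qdot: -3.633 5.674 6.203 | tcp: -0.148 -0.530 0.558 | tau: -1.909 -4.871 0.911
step 24 | ang: -0.540 1.975 2.170 | qdot: -3.739 5.413 5.529 | tcp: -0.145 -0.540 0.538 | tau: -0.584 -4.805 1.179
step 25 | ang: -0.578 2.028 2.222 | qdot: -3.810 5.121 4.823 | tcp: -0.141 -0.551 0.517 | tau: 0.798 -4.667 1.466
step 26 | ang: -0.616 2.078 2.267 | qdot: -3.847 4.802 4.101 | tcp: -0.138 -0.562 0.496 | tau: 2.203 -4.468 1.764
step 27 | ang: -0.655 2.124 2.304 | qdot: -3.856 4.465 3.381 | tcp: -0.133 -0.573 0.474 | tau: 3.600 -4.219 2.066
step 28 | ang: -0.693 2.167 2.335 | qdot: -3.840 4.117 2.682 | tcp: -0.129 -0.584 0.452 | tau: 4.958 -3.932 2.360
step 29 | ang: -0.732 2.207 2.358 | qdot: -3.807 3.769 2.020 | tcp: -0.123 -0.595 0.430 | tau: 6.252 -3.621 2.641
step 30 | ang: -0.769 2.243 2.376 | qdot: -3.761 3.428 1.411 | tcp: -0.118 -0.606 0.407 | tau: 7.464 -3.299 2.900
step 31 | ang: -0.807 2.275 2.387 | qdot: -3.709 3.102 0.863 | tcp: -0.112 -0.617 0.384 | tau: 8.584 -2.976 3.133
step 32 | ang: -0.844 2.305 2.393 | qdot: -3.654 2.795 0.384 | tcp: -0.105 -0.626 0.361 | tau: 9.610 -2.658 3.337
step 33 | ang: -0.880 2.331 2.395 | qdot: -3.600 2.516 -0.017 | tcp: -0.098 -0.636 0.338 | tau: 10.544 -2.352 3.508
step 34 | ang: -0.916 2.356 2.394 | qdot: -3.559 2.287 -0.302 | tcp: -0.091 -0.644 0.315 | tau: 11.389 -2.061 3.632
step 35 | ang: -0.951 2.377 2.389 | qdot: -3.517 2.074 -0.543 | tcp: -0.083 -0.652 0.291 | tau: 12.160 -1.782 3.735
step 36 | ang: -0.986 2.397 2.383 | qdot: -3.474 1.876 -0.744 | tcp: -0.075 -0.659 0.268 | tau: 12.865 -1.513 3.816
step 37 | ang: -1.021 2.415 2.375 | qdot: -3.431 1.693 -0.907 | tcp: -0.067 -0.666 0.244 | tau: 13.509 -1.255 3.877
step 38 | ang: -1.055 2.431 2.365 | qdot: -3.388 1.525 -1.037 | tcp: -0.059 -0.671 0.221 | tau: 14.099 -1.006 3.918
step 39 | ang: -1.088 2.446 2.354 | qdot: -3.344 1.371 -1.136 | tcp: -0.050 -0.676 0.198 | tau: 14.641 -0.765 3.942
step 40 | ang: -1.122 2.459 2.342 | qdot: -3.299 1.230 -1.210 | tcp: -0.041 -0.680 0.176 | tau: 15.139 -0.533 3.950
step 41 | ang: -1.154 2.470 2.330 | qdot: -3.253 1.100 -1.261 | tcp: -0.032 -0.683 0.154 | tau: 15.595 -0.308 3.943
step 42 | ang: -1.187 2.481 2.317 | qdot: -3.205 0.980 -1.294 | tcp: -0.023 -0.685 0.132 | tau: 16.015 -0.089 3.924
step 43 | ang: -1.218 2.490 2.304 | qdot: -3.156 0.870 -1.310 | tcp: -0.014 -0.687 0.110 | tau: 16.399 0.123 3.892
step 44 | ang: -1.250 2.498 2.291 | qdot: -3.104 0.768 -1.314 | tcp: -0.005 -0.688 0.089 | tau: 16.750 0.329 3.851
step 45 | ang: -1.280 2.505 2.278 | qdot: -3.051 0.675 -1.306 | tcp: 0.004 -0.688 0.069 | tau: 17.069 0.530 3.800
step 46 | ang: -1.311 2.512 2.265 | qdot: -2.995 0.588 -1.289 | tcp: 0.013 -0.688 0.049 | tau: 17.358 0.724 3.742
step 47 | ang: -1.340 2.517 2.252 | qdot: -2.937 0.509 -1.264 | tcp: 0.022 -0.687 0.029 | tau: 17.618 0.911 3.677
step 48 | ang: -1.369 2.522 2.240 | qdot: -2.877 0.436 -1.232 | tcp: 0.031 -0.686 0.011 | tau: 17.849 1.092 3.608
step 49 | ang: -1.398 2.526 2.228 | qdot: -2.814 0.369 -1.196 | tcp: 0.040 -0.684 -0.008 | tau: 18.053 1.266 3.534
step 50 | ang: -1.426 2.529 2.216 | qdot: -2.751 0.308 -1.154 | tcp: 0.049 -0.682 -0.025 | tau: 18.231 1.433 3.457
step 51 | ang: -1.453 2.532 2.204 | qdot: -2.685 0.253 -1.110 | tcp: 0.058 -0.679 -0.042
final ang (rad): -1.453 2.532 2.204


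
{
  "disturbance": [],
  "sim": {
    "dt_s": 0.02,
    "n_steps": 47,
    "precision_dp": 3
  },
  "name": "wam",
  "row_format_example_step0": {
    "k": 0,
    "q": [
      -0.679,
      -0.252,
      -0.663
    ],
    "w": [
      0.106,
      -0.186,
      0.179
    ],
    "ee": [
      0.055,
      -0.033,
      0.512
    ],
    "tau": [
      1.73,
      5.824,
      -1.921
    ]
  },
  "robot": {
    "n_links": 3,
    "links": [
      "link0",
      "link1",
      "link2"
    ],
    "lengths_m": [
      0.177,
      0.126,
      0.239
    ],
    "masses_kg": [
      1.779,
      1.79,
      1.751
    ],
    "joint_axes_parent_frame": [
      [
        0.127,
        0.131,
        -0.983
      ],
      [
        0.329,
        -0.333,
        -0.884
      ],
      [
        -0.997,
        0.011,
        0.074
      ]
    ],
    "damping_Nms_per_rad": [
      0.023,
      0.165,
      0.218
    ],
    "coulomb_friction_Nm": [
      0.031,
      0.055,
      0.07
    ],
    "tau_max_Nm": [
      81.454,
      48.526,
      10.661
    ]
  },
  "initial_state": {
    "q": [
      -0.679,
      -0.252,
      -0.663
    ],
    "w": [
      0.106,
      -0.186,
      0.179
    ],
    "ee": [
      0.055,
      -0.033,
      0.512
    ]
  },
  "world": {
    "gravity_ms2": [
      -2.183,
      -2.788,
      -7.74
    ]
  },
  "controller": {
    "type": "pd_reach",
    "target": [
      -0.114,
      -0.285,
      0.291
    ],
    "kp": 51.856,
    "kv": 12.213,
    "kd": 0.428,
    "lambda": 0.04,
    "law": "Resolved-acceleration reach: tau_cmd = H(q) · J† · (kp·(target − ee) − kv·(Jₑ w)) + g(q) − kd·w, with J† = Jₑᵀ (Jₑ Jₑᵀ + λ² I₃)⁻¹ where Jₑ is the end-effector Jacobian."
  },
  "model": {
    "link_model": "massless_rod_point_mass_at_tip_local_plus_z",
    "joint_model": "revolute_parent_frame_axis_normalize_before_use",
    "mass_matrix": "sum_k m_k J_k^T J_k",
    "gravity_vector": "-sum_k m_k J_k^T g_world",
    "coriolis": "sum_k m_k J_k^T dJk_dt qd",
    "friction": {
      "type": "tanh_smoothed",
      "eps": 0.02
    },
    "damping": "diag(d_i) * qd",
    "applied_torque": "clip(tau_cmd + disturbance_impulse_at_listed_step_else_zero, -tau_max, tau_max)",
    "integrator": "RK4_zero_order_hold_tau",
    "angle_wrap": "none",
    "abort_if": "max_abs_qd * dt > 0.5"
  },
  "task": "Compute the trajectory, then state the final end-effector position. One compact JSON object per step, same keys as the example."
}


{"k":1,"q":[-0.699,-0.237,-0.667],"w":[-2.073,1.611,-0.509],"ee":[0.054,-0.034,0.512],"tau":[1.998,3.25,-0.751]}
{"k":2,"q":[-0.738,-0.199,-0.676],"w":[-1.732,2.271,-0.406],"ee":[0.052,-0.041,0.51],"tau":[1.417,1.713,-0.179]}
{"k":3,"q":[-0.768,-0.15,-0.683],"w":[-1.246,2.621,-0.33],"ee":[0.049,-0.051,0.509],"tau":[0.94,0.596,0.271]}
{"k":4,"q":[-0.787,-0.096,-0.69],"w":[-0.711,2.766,-0.32],"ee":[0.046,-0.063,0.506],"tau":[0.551,-0.247,0.665]}
{"k":5,"q":[-0.797,-0.04,-0.696],"w":[-0.179,2.772,-0.384],"ee":[0.042,-0.077,0.503],"tau":[0.23,-0.91,1.035]}
{"k":6,"q":[-0.796,0.015,-0.705],"w":[0.217,2.719,-0.515],"ee":[0.039,-0.091,0.499],"tau":[0.003,-1.467,1.394]}
{"k":7,"q":[-0.788,0.068,-0.717],"w":[0.554,2.609,-0.677],"ee":[0.034,-0.106,0.494],"tau":[-0.19,-1.942,1.733]}
{"k":8,"q":[-0.774,0.119,-0.732],"w":[0.843,2.455,-0.85],"ee":[0.03,-0.121,0.489],"tau":[-0.368,-2.353,2.053]}
{"k":9,"q":[-0.756,0.166,-0.751],"w":[1.008,2.305,-1.015],"ee":[0.024,-0.136,0.482],"tau":[-0.505,-2.725,2.346]}
{"k":10,"q":[-0.735,0.211,-0.773],"w":[1.086,2.163,-1.154],"ee":[0.018,-0.15,0.474],"tau":[-0.62,-3.057,2.606]}
{"k":11,"q":[-0.713,0.253,-0.797],"w":[1.093,2.033,-1.256],"ee":[0.012,-0.164,0.466],"tau":[-0.714,-3.351,2.829]}
{"k":12,"q":[-0.691,0.292,-0.823],"w":[1.051,1.916,-1.321],"ee":[0.005,-0.176,0.457],"tau":[-0.794,-3.606,3.017]}
{"k":13,"q":[-0.671,0.329,-0.849],"w":[0.978,1.811,-1.35],"ee":[-0.002,-0.187,0.448],"tau":[-0.86,-3.821,3.17]}
{"k":14,"q":[-0.652,0.364,-0.876],"w":[0.888,1.715,-1.348],"ee":[-0.01,-0.197,0.439],"tau":[-0.916,-3.999,3.292]}
{"k":15,"q":[-0.635,0.398,-0.903],"w":[0.79,1.625,-1.322],"ee":[-0.018,-0.206,0.429],"tau":[-0.96,-4.14,3.385]}
{"k":16,"q":[-0.62,0.429,-0.929],"w":[0.691,1.54,-1.278],"ee":[-0.025,-0.214,0.42],"tau":[-0.993,-4.247,3.455]}
{"k":17,"q":[-0.607,0.459,-0.954],"w":[0.596,1.458,-1.22],"ee":[-0.032,-0.221,0.411],"tau":[-1.015,-4.323,3.503]}
{"k":18,"q":[-0.596,0.488,-0.978],"w":[0.506,1.378,-1.153],"ee":[-0.039,-0.227,0.402],"tau":[-1.027,-4.373,3.535]}
{"k":19,"q":[-0.587,0.514,-1.0],"w":[0.424,1.299,-1.082],"ee":[-0.046,-0.231,0.393],"tau":[-1.029,-4.399,3.552]}
{"k":20,"q":[-0.579,0.539,-1.021],"w":[0.348,1.222,-1.008],"ee":[-0.053,-0.235,0.385],"tau":[-1.022,-4.405,3.558]}
{"k":21,"q":[-0.573,0.563,-1.041],"w":[0.28,1.146,-0.933],"ee":[-0.059,-0.239,0.377],"tau":[-1.007,-4.396,3.554]}
{"k":22,"q":[-0.568,0.585,-1.058],"w":[0.218,1.073,-0.86],"ee":[-0.064,-0.242,0.37],"tau":[-0.986,-4.373,3.543]}
{"k":23,"q":[-0.564,0.606,-1.075],"w":[0.163,1.002,-0.79],"ee":[-0.069,-0.244,0.364],"tau":[-0.96,-4.341,3.526]}
{"k":24,"q":[-0.561,0.625,-1.09],"w":[0.114,0.933,-0.722],"ee":[-0.074,-0.246,0.357],"tau":[-0.929,-4.302,3.505]}
{"k":25,"q":[-0.559,0.643,-1.104],"w":[0.07,0.868,-0.658],"ee":[-0.078,-0.248,0.352],"tau":[-0.896,-4.257,3.482]}
{"k":26,"q":[-0.558,0.66,-1.116],"w":[0.032,0.806,-0.598],"ee":[-0.082,-0.249,0.346],"tau":[-0.862,-4.21,3.456]}
{"k":27,"q":[-0.558,0.676,-1.128],"w":[0.009,0.74,-0.547],"ee":[-0.085,-0.25,0.341],"tau":[-0.832,-4.158,3.432]}
{"k":28,"q":[-0.558,0.69,-1.138],"w":[-0.0,0.672,-0.502],"ee":[-0.088,-0.251,0.337],"tau":[-0.809,-4.105,3.408]}
{"k":29,"q":[-0.558,0.703,-1.148],"w":[-0.012,0.613,-0.458],"ee":[-0.091,-0.252,0.333],"tau":[-0.786,-4.056,3.381]}
{"k":30,"q":[-0.558,0.714,-1.157],"w":[-0.024,0.56,-0.416],"ee":[-0.093,-0.252,0.329],"tau":[-0.762,-4.011,3.355]}
{"k":31,"q":[-0.559,0.725,-1.165],"w":[-0.039,0.515,-0.375],"ee":[-0.096,-0.253,0.325],"tau":[-0.736,-3.968,3.328]}
{"k":32,"q":[-0.56,0.735,-1.172],"w":[-0.056,0.476,-0.337],"ee":[-0.098,-0.253,0.322],"tau":[-0.71,-3.929,3.302]}
{"k":33,"q":[-0.561,0.744,-1.178],"w":[-0.071,0.441,-0.301],"ee":[-0.099,-0.254,0.319],"tau":[-0.684,-3.892,3.278]}
{"k":34,"q":[-0.563,0.753,-1.184],"w":[-0.085,0.409,-0.269],"ee":[-0.101,-0.254,0.317],"tau":[-0.658,-3.857,3.255]}
{"k":35,"q":[-0.565,0.76,-1.189],"w":[-0.097,0.379,-0.239],"ee":[-0.102,-0.254,0.314],"tau":[-0.635,-3.824,3.235]}
{"k":36,"q":[-0.567,0.768,-1.194],"w":[-0.108,0.353,-0.212],"ee":[-0.103,-0.255,0.312],"tau":[-0.612,-3.794,3.215]}
{"k":37,"q":[-0.569,0.775,-1.198],"w":[-0.117,0.328,-0.188],"ee":[-0.104,-0.255,0.31],"tau":[-0.592,-3.767,3.198]}
{"k":38,"q":[-0.571,0.781,-1.201],"w":[-0.125,0.307,-0.166],"ee":[-0.105,-0.255,0.309],"tau":[-0.573,-3.742,3.181]}
{"k":39,"q":[-0.574,0.787,-1.204],"w":[-0.132,0.287,-0.145],"ee":[-0.106,-0.255,0.307],"tau":[-0.556,-3.72,3.166]}
{"k":40,"q":[-0.577,0.792,-1.207],"w":[-0.137,0.269,-0.127],"ee":[-0.107,-0.255,0.306],"tau":[-0.54,-3.7,3.152]}
{"k":41,"q":[-0.579,0.798,-1.209],"w":[-0.142,0.253,-0.11],"ee":[-0.107,-0.256,0.304],"tau":[-0.526,-3.683,3.139]}
{"k":42,"q":[-0.582,0.802,-1.211],"w":[-0.146,0.239,-0.095],"ee":[-0.108,-0.256,0.303],"tau":[-0.514,-3.667,3.128]}
{"k":43,"q":[-0.585,0.807,-1.213],"w":[-0.149,0.226,-0.081],"ee":[-0.108,-0.256,0.302],"tau":[-0.502,-3.654,3.117]}
{"k":44,"q":[-0.588,0.811,-1.215],"w":[-0.151,0.214,-0.068],"ee":[-0.108,-0.256,0.301],"tau":[-0.492,-3.642,3.107]}
{"k":45,"q":[-0.591,0.816,-1.216],"w":[-0.153,0.204,-0.056],"ee":[-0.109,-0.256,0.3],"tau":[-0.484,-3.632,3.098]}
{"k":46,"q":[-0.594,0.82,-1.217],"w":[-0.154,0.194,-0.046],"ee":[-0.109,-0.257,0.299],"tau":[-0.476,-3.623,3.09]}
{"k":47,"q":[-0.597,0.823,-1.218],"w":[-0.154,0.185,-0.037],"ee":[-0.109,-0.257,0.299]}
{"summary": "final ee position (m): -0.109 -0.257 0.299"}


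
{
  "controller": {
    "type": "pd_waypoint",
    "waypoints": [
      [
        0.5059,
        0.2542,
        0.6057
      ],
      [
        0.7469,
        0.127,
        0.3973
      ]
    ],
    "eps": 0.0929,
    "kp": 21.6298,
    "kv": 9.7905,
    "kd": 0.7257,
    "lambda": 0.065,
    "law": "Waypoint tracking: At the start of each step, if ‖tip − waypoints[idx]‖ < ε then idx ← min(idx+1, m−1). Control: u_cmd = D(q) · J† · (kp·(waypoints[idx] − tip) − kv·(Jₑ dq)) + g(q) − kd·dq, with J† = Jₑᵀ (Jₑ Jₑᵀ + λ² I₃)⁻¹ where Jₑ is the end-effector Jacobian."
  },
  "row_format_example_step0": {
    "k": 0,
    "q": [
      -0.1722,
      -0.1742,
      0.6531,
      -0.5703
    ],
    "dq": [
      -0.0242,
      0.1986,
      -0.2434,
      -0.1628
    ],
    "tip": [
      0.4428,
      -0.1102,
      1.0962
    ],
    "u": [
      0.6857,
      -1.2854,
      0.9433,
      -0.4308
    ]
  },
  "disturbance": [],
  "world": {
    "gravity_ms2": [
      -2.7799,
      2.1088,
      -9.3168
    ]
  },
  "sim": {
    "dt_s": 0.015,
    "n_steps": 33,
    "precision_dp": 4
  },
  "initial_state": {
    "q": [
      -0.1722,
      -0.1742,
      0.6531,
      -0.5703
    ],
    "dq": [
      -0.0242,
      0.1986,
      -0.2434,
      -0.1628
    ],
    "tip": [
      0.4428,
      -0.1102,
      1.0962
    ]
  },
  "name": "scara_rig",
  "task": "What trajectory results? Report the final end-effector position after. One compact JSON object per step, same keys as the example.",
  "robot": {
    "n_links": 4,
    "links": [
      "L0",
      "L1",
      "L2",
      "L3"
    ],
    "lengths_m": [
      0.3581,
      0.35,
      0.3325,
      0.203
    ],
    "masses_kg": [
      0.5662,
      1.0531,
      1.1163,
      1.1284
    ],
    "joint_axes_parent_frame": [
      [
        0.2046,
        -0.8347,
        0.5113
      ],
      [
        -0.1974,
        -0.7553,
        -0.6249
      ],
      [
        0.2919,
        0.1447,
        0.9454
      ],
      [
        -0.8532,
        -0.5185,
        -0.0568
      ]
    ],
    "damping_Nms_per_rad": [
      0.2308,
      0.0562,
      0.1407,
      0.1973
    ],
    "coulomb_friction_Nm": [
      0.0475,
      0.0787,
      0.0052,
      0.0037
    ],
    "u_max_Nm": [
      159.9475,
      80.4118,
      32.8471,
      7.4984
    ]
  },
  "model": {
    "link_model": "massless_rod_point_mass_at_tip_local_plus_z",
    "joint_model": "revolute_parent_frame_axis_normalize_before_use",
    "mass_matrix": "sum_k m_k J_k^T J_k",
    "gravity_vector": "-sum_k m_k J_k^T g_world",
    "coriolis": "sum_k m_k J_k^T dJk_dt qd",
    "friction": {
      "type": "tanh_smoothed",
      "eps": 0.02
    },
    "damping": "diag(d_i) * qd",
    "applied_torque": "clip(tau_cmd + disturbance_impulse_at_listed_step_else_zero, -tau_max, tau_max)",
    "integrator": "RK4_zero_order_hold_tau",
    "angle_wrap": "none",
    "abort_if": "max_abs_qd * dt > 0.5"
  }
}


{"k":1,"q":[-0.1716,-0.1704,0.6599,-0.5747],"dq":[0.1103,0.28,1.0545,-0.4433],"tip":[0.4414,-0.11,1.0963],"u":[1.4381,-0.4982,-0.2487,0.015]}
{"k":2,"q":[-0.1675,-0.1713,0.6667,-0.5852],"dq":[0.4212,-0.3499,-0.0255,-0.9331],"tip":[0.4405,-0.1102,1.0949],"u":[1.4944,0.2296,0.4839,0.5279]}
{"k":3,"q":[-0.1609,-0.1747,0.6784,-0.5982],"dq":[0.479,-0.1479,1.458,-0.8256],"tip":[0.44,-0.1103,1.0925],"u":[3.0718,0.8887,-0.7282,0.5448]}
{"k":4,"q":[-0.151,-0.1828,0.6893,-0.6133],"dq":[0.8362,-0.9054,0.0893,-1.1606],"tip":[0.4397,-0.1105,1.0894],"u":[3.3815,1.5674,0.3202,0.8623]}
{"k":5,"q":[-0.1379,-0.1947,0.7028,-0.629],"dq":[0.9234,-0.734,1.5831,-0.9648],"tip":[0.4395,-0.1103,1.0857],"u":[4.2073,1.8585,-0.838,0.7735]}
{"k":6,"q":[-0.121,-0.2118,0.7163,-0.6455],"dq":[1.3272,-1.5432,0.2758,-1.2141],"tip":[0.4393,-0.1096,1.0813],"u":[3.7099,2.2291,0.2126,1.008]}
{"k":7,"q":[-0.1006,-0.2335,0.7307,-0.6626],"dq":[1.4012,-1.3863,1.5263,-1.0926],"tip":[0.439,-0.1083,1.0764],"u":[2.4926,1.7947,-0.7379,0.9791]}
{"k":8,"q":[-0.0773,-0.2592,0.7453,-0.6806],"dq":[1.7169,-2.0368,0.4382,-1.282],"tip":[0.4386,-0.1059,1.0708],"u":[0.605,1.587,0.1371,1.1794]}
{"k":9,"q":[-0.0525,-0.2865,0.7606,-0.6997],"dq":[1.5934,-1.6348,1.5306,-1.2794],"tip":[0.4381,-0.1023,1.0649],"u":[-1.5383,0.6514,-0.7281,1.2543]}
{"k":10,"q":[-0.0274,-0.3145,0.7755,-0.7198],"dq":[1.7474,-2.0798,0.4995,-1.3945],"tip":[0.4373,-0.0977,1.0586],"u":[-3.2573,0.3904,0.0555,1.4053]}
{"k":11,"q":[-0.0037,-0.3405,0.7918,-0.7408],"dq":[1.4267,-1.4236,1.6154,-1.409],"tip":[0.4365,-0.0921,1.0522],"u":[-4.5289,-0.3775,-0.879,1.4966]}
{"k":12,"q":[0.0189,-0.3661,0.8058,-0.7619],"dq":[1.584,-1.9717,0.3113,-1.3957],"tip":[0.4357,-0.086,1.0458],"u":[-5.3917,-0.1974,0.0766,1.5508]}
{"k":13,"q":[0.0391,-0.3887,0.822,-0.7829],"dq":[1.1361,-1.0916,1.758,-1.3974],"tip":[0.4349,-0.0792,1.0394],"u":[-5.762,-0.7163,-1.1554,1.6389]}
{"k":14,"q":[0.0585,-0.4119,0.8338,-0.803],"dq":[1.4236,-1.9552,-0.0782,-1.2868],"tip":[0.4343,-0.0723,1.0331],"u":[-6.0958,-0.0722,0.193,1.6211]}
{"k":15,"q":[0.0751,-0.4314,0.8496,-0.8227],"dq":[0.8295,-0.7414,2.022,-1.3295],"tip":[0.4339,-0.065,1.0268],"u":[-5.9198,-0.5451,-1.5755,1.7489]}
{"k":16,"q":[0.0914,-0.453,0.859,-0.8412],"dq":[1.3125,-2.0459,-0.5991,-1.1437],"tip":[0.4337,-0.0578,1.0206],"u":[-6.009,0.5046,0.3832,1.6711]}
{"k":17,"q":[0.1049,-0.4704,0.8741,-0.8593],"dq":[0.5396,-0.4002,2.3787,-1.2632],"tip":[0.4338,-0.0503,1.0144],"u":[-5.5405,-0.091,-2.0883,1.8632]}
{"k":18,"q":[0.1186,-0.4906,0.8816,-0.8763],"dq":[1.2301,-2.1705,-1.1297,-1.0041],"tip":[0.4342,-0.043,1.0081],"u":[-5.4989,1.2976,0.5772,1.7215]}
{"k":19,"q":[0.1295,-0.5067,0.8954,-0.8929],"dq":[0.3009,-0.1362,2.6805,-1.2033],"tip":[0.4348,-0.0354,1.002],"u":[-4.9364,0.5311,-2.5573,1.9759]}
{"k":20,"q":[0.1407,-0.5255,0.9024,-0.9085],"dq":[1.1318,-2.2185,-1.4774,-0.888],"tip":[0.4357,-0.028,0.9957],"u":[-4.7588,2.1306,0.6376,1.7809]}
{"k":21,"q":[0.1498,-0.5412,0.914,-0.9238],"dq":[0.1579,-0.0528,2.702,-1.1299],"tip":[0.4368,-0.0205,0.9894],"u":[-4.269,1.2954,-2.7933,2.0646]}
{"k":22,"q":[0.1588,-0.5583,0.9214,-0.9382],"dq":[0.976,-2.0913,-1.4457,-0.8088],"tip":[0.4382,-0.0131,0.9831],"u":[-3.9192,2.883,0.4137,1.8572]}
{"k":23,"q":[0.1664,-0.574,0.9305,-0.9522],"dq":[0.1086,-0.1517,2.3876,-1.0425],"tip":[0.4397,-0.0057,0.9768],"u":[-3.5866,2.1518,-2.7417,2.125]}
{"k":24,"q":[0.1734,-0.5896,0.9386,-0.9657],"dq":[0.7733,-1.8171,-1.085,-0.7654],"tip":[0.4414,0.0015,0.9704],"u":[-3.0893,3.524,-0.0521,1.9466]}
{"k":25,"q":[0.1798,-0.6053,0.9456,-0.9786],"dq":[0.1293,-0.382,1.8121,-0.9383],"tip":[0.4433,0.0087,0.9641],"u":[-2.8908,3.0525,-2.4586,2.1541]}
{"k":26,"q":[0.1852,-0.6198,0.954,-0.9912],"dq":[0.5598,-1.4824,-0.5564,-0.7418],"tip":[0.4454,0.0159,0.9577],"u":[-2.3387,4.0831,-0.6342,2.0363]}
{"k":27,"q":[0.1904,-0.6351,0.9597,-1.0031],"dq":[0.1659,-0.6211,1.2056,-0.837],"tip":[0.4475,0.0229,0.9513],"u":[-2.1838,3.917,-2.1264,2.1688]}
{"k":28,"q":[0.1946,-0.649,0.9676,-1.0148],"dq":[0.3807,-1.1982,-0.0937,-0.7198],"tip":[0.4498,0.0299,0.9449],"u":[-1.6781,4.6164,-1.1463,2.1116]}
{"k":29,"q":[0.1987,-0.6636,0.973,-1.0258],"dq":[0.1798,-0.7805,0.7544,-0.7527],"tip":[0.4521,0.0367,0.9385],"u":[-1.4948,4.6875,-1.8959,2.1826]}
{"k":30,"q":[0.202,-0.6771,0.9798,-1.0367],"dq":[0.2552,-1.0146,0.1815,-0.6897],"tip":[0.4545,0.0434,0.9321],"u":[-1.0818,5.1536,-1.4906,2.1653]}
{"k":31,"q":[0.2051,-0.691,0.9851,-1.047],"dq":[0.1642,-0.8465,0.4989,-0.6879],"tip":[0.457,0.05,0.9257],"u":[-0.8574,5.3514,-1.8033,2.199]}
{"k":32,"q":[0.2076,-0.7041,0.9911,-1.0571],"dq":[0.1734,-0.9122,0.2948,-0.6526],"tip":[0.4594,0.0565,0.9193],"u":[-0.5289,5.6868,-1.6877,2.1996]}
{"k":33,"q":[0.2099,-0.7173,0.9963,-1.0668],"dq":[0.1313,-0.8507,0.3802,-0.6372],"tip":[0.462,0.0628,0.913]}
{"summary": "final tip position (m): 0.4620 0.0628 0.9130"}
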